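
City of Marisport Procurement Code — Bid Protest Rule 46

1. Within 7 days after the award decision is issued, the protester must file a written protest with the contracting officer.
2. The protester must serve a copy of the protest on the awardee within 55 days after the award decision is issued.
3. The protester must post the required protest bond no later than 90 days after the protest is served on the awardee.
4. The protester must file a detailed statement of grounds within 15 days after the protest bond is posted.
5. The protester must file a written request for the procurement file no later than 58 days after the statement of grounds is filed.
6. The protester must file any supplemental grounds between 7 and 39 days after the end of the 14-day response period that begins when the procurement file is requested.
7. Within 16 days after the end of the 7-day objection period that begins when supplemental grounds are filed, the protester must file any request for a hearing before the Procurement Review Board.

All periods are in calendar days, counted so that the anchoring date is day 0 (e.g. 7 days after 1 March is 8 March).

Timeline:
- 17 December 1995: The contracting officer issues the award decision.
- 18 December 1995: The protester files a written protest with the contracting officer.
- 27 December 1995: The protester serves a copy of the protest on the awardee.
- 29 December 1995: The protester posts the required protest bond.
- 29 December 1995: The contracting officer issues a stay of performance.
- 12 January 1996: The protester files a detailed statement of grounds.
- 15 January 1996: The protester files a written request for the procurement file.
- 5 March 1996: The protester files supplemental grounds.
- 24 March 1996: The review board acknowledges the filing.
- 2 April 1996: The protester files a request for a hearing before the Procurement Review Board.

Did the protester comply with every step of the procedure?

(1) due by 17 December 1995 + 7 days = 24 December 1995; done 18 December 1995 — timely.
(2) due by 17 December 1995 + 55 days = 10 February 1996; 27 December 1995 is within that limit.
(3) due by 27 December 1995 + 90 days = 26 March 1996; done 29 December 1995 — timely.
(4) due by 29 December 1995 + 15 days = 13 January 1996; completed 12 January 1996, before the deadline.
(5) due by 12 January 1996 + 58 days = 10 March 1996; completed 15 January 1996, before the deadline.
(6) the permitted window runs from 29 January 1996 + 7 = 5 February 1996 to 29 January 1996 + 39 = 8 March 1996; done 5 March 1996 — within the window.
(7) due by 12 March 1996 + 16 days = 28 March 1996; not done until 2 April 1996, 5 days after the deadline.
Later steps need not be reached.

No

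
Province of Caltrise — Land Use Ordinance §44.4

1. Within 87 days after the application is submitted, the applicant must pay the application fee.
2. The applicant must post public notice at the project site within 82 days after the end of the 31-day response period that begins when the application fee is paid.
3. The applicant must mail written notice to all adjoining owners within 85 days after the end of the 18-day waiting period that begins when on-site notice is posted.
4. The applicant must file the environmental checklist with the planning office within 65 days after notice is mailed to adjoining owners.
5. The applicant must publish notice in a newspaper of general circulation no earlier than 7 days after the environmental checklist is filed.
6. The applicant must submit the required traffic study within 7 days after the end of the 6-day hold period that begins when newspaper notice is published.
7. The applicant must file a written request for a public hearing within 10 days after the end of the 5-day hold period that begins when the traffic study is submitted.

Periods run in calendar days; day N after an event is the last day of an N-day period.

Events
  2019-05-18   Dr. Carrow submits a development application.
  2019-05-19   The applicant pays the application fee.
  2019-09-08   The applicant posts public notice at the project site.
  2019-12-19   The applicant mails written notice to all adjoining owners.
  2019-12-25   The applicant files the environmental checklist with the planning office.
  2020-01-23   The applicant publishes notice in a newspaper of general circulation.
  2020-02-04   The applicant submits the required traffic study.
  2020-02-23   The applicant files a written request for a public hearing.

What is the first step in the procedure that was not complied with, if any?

Step 7

(1) due by 2019-05-18 + 87 days = 2019-08-13; 2019-05-19 is within that limit.
(2) due by 2019-06-19 + 82 days = 2019-09-09; done 2019-09-08 — timely.
(3) due by 2019-09-26 + 85 days = 2019-12-20; 2019-12-19 is within that limit.
(4) due by 2019-12-19 + 65 days = 2020-02-22; completed 2019-12-25, before the deadline.
(5) permitted from 2019-12-25 + 7 days = 2020-01-01 onward; 2020-01-23 is on or after that date.
(6) due by 2020-01-29 + 7 days = 2020-02-05; completed 2020-02-04, before the deadline.
(7) due by 2020-02-09 + 10 days = 2020-02-19; 2020-02-23 misses that deadline by 4 days.
The procedure was therefore not followed at step 7.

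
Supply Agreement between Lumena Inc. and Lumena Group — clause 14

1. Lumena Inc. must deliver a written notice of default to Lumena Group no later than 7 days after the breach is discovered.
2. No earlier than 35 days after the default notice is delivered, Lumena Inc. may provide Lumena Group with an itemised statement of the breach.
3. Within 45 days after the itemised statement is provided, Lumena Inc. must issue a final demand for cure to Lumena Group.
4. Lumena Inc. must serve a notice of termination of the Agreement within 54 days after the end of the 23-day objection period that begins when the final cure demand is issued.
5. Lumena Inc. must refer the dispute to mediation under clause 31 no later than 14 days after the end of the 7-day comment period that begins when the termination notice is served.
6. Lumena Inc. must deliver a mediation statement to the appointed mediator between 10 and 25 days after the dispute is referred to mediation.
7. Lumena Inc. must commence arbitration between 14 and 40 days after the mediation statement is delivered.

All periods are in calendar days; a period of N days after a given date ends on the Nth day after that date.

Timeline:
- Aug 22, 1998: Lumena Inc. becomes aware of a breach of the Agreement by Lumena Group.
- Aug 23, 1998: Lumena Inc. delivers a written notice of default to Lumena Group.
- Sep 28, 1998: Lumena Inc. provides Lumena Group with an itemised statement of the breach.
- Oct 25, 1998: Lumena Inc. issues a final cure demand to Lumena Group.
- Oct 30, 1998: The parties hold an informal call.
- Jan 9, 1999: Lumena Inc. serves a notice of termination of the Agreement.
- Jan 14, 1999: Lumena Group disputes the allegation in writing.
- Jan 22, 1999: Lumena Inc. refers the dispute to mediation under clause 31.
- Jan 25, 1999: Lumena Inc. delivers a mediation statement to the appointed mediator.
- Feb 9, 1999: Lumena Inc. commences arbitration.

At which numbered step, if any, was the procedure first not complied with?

Step 6

Step 1 — counting 7 days from Aug 22, 1998 (when the breach is discovered) gives a deadline of Aug 29, 1998; done Aug 23, 1998 — timely.
Step 2 — must wait 35 days from Aug 23, 1998 (when the default notice is delivered), so not before Sep 27, 1998; Sep 28, 1998 is on or after that date.
Step 3 — counting 45 days from Sep 28, 1998 (when the itemised statement is provided) gives a deadline of Nov 12, 1998; done Oct 25, 1998 — timely.
Step 4 — counting 54 days from Nov 17, 1998 (end of the 23-day objection period, which began when the final cure demand is issued on Oct 25, 1998) gives a deadline of Jan 10, 1999; completed Jan 9, 1999, before the deadline.
Step 5 — counting 14 days from Jan 16, 1999 (end of the 7-day comment period, which began when the termination notice is served on Jan 9, 1999) gives a deadline of Jan 30, 1999; Jan 22, 1999 is within that limit.
Step 6 — 10 and 25 days from Jan 22, 1999 (when the dispute is referred to mediation) are Feb 1, 1999 and Feb 16, 1999 respectively; done Jan 25, 1999 — 7 days before the window opened.
Later steps need not be reached.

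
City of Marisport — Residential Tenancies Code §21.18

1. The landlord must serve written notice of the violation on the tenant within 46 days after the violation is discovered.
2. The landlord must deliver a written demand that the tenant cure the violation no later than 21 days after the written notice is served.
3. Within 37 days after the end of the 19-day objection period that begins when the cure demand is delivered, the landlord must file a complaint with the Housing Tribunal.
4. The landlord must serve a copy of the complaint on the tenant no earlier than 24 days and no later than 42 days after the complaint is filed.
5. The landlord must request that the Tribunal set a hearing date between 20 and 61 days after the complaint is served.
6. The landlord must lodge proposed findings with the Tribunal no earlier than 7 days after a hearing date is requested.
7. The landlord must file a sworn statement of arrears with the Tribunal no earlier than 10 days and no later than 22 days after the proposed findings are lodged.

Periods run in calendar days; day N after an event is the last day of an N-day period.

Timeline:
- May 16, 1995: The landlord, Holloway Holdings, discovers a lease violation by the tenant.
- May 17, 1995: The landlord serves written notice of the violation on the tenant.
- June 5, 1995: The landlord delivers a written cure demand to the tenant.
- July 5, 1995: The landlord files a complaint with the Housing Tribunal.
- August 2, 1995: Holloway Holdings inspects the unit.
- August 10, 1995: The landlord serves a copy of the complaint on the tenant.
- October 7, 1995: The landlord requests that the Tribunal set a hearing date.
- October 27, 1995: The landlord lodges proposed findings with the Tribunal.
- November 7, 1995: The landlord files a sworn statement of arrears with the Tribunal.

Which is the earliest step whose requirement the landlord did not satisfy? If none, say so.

Step 1: 46 days after May 16, 1995 (when the violation is discovered) is July 1, 1995; completed May 17, 1995, before the deadline.
Step 2: 21 days after May 17, 1995 (when the written notice is served) is June 7, 1995; done June 5, 1995 — timely.
Step 3: 37 days after June 24, 1995 (end of the 19-day objection period, which began when the cure demand is delivered on June 5, 1995) is July 31, 1995; July 5, 1995 is within that limit.
Step 4: the window is 24–42 days after July 5, 1995 (when the complaint is filed), so July 29, 1995 through August 16, 1995; done August 10, 1995 — within the window.
Step 5: the window is 20–61 days after August 10, 1995 (when the complaint is served), so August 30, 1995 through October 10, 1995; done October 7, 1995 — within the window.
Step 6: the earliest permitted date is 7 days after October 7, 1995 (when a hearing date is requested), i.e. October 14, 1995; October 27, 1995 is on or after that date.
Step 7: the window is 10–22 days after October 27, 1995 (when the proposed findings are lodged), so November 6, 1995 through November 18, 1995; November 7, 1995 falls inside that range.

None — every step was satisfied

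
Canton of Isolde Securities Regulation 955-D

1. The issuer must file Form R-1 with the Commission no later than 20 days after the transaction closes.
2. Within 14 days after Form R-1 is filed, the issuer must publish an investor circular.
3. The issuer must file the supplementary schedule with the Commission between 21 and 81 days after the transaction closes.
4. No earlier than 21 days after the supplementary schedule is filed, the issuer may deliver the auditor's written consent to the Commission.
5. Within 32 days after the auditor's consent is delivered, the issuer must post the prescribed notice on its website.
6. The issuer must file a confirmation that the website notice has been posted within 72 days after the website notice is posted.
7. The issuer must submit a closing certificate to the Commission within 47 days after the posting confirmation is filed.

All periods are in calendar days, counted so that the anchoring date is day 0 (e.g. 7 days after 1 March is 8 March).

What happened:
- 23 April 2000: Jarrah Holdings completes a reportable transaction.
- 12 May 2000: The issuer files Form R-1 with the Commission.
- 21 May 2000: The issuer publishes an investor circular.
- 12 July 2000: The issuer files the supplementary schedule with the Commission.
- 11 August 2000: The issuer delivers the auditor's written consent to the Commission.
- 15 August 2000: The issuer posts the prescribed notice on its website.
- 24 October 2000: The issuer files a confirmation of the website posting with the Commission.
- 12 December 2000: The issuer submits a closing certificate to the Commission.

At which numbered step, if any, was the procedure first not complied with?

(1) due by 23 April 2000 + 20 days = 13 May 2000; completed 12 May 2000, before the deadline.
(2) due by 12 May 2000 + 14 days = 26 May 2000; done 21 May 2000 — timely.
(3) the permitted window runs from 23 April 2000 + 21 = 14 May 2000 to 23 April 2000 + 81 = 13 July 2000; 12 July 2000 falls inside that range.
(4) permitted from 12 July 2000 + 21 days = 2 August 2000 onward; done 11 August 2000, after the minimum wait.
(5) due by 11 August 2000 + 32 days = 12 September 2000; 15 August 2000 is within that limit.
(6) due by 15 August 2000 + 72 days = 26 October 2000; done 24 October 2000 — timely.
(7) due by 24 October 2000 + 47 days = 10 December 2000; 12 December 2000 misses that deadline by 2 days.
The analysis stops there.

Step 7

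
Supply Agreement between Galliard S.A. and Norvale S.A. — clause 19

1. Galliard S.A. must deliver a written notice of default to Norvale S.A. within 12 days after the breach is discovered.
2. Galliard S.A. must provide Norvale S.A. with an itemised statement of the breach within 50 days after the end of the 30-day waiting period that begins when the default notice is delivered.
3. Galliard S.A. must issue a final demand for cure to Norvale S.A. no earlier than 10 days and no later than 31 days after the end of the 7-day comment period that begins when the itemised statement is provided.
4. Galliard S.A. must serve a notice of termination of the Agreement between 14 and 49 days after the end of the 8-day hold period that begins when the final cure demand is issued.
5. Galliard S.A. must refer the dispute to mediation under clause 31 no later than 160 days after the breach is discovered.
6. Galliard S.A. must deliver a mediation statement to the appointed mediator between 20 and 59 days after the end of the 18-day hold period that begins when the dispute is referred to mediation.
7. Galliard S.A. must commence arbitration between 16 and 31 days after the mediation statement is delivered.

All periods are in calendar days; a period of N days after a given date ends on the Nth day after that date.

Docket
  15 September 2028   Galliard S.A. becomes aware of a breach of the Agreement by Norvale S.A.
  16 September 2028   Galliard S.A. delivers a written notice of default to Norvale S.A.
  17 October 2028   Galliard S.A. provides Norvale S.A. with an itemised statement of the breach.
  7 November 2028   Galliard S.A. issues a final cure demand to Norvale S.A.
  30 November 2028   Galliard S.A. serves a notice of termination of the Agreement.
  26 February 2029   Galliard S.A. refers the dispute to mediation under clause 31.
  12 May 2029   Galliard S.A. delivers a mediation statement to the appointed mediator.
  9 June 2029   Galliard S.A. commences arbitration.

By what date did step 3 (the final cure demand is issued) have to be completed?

24 November 2028

The itemised statement is provided on 17 October 2028; the 7-day comment period therefore ends 24 October 2028, and step 3 runs from that date. The window is 10–31 days after 24 October 2028; it closes on 24 November 2028.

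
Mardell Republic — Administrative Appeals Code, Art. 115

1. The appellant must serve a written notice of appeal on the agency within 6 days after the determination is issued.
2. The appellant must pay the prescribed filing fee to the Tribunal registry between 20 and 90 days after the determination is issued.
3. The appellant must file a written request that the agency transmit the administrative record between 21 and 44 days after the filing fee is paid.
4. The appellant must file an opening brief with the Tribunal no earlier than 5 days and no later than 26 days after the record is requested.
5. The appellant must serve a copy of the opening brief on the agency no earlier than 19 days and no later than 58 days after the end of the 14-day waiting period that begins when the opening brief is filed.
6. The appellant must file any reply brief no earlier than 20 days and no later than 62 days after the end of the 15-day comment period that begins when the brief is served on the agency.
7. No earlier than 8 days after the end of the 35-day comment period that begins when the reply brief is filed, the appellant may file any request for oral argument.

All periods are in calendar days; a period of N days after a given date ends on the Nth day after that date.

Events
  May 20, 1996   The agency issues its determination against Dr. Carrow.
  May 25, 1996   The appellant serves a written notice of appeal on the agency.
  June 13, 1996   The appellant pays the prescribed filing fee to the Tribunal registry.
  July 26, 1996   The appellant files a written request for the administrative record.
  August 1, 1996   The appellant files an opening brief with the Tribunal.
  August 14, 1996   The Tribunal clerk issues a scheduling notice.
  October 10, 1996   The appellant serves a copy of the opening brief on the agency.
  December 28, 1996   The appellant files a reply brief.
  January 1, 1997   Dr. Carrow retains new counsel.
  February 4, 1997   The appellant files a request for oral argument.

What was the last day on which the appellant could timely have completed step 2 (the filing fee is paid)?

Step 2 runs from May 20, 1996, when the determination is issued. The window is 20–90 days after May 20, 1996; it closes on August 18, 1996.

August 18, 1996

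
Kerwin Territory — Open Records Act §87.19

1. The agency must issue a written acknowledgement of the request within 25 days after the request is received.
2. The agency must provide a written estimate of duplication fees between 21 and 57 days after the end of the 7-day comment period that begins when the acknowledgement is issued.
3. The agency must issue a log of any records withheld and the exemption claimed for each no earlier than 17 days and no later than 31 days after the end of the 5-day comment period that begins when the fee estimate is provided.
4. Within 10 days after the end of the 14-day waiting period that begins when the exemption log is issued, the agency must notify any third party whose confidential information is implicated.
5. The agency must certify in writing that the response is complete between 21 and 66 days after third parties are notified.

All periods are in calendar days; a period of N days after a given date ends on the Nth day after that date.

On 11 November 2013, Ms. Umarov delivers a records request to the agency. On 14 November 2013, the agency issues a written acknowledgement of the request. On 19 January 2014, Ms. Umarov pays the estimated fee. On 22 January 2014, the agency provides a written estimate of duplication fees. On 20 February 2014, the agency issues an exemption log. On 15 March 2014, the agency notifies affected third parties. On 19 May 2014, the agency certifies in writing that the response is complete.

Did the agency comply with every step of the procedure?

No

Step 1: 25 days after 11 November 2013 (when the request is received) is 6 December 2013; 14 November 2013 is within that limit.
Step 2: the window is 21–57 days after 21 November 2013 (end of the 7-day comment period, which began when the acknowledgement is issued on 14 November 2013), so 12 December 2013 through 17 January 2014; done 22 January 2014 — 5 days after the window closed.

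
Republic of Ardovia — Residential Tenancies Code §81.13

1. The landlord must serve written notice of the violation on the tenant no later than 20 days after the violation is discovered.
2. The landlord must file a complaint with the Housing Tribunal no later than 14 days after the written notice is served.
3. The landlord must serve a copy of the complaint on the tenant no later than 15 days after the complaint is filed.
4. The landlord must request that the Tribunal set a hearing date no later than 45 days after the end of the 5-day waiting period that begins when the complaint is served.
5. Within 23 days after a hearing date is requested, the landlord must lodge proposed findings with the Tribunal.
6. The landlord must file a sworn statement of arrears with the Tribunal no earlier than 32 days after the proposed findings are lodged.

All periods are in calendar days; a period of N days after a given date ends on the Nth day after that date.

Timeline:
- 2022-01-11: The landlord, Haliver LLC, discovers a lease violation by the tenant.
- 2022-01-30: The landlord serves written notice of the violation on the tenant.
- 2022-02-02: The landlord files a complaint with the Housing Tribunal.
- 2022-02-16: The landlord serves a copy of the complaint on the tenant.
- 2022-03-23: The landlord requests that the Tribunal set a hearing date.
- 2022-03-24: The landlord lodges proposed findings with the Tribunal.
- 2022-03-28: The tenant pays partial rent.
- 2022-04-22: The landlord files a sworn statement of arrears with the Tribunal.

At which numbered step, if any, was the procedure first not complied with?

Step 6

Step 1 — counting 20 days from 2022-01-11 (when the violation is discovered) gives a deadline of 2022-01-31; 2022-01-30 is within that limit.
Step 2 — counting 14 days from 2022-01-30 (when the written notice is served) gives a deadline of 2022-02-13; completed 2022-02-02, before the deadline.
Step 3 — counting 15 days from 2022-02-02 (when the complaint is filed) gives a deadline of 2022-02-17; done 2022-02-16 — timely.
Step 4 — counting 45 days from 2022-02-21 (end of the 5-day waiting period, which began when the complaint is served on 2022-02-16) gives a deadline of 2022-04-07; done 2022-03-23 — timely.
Step 5 — counting 23 days from 2022-03-23 (when a hearing date is requested) gives a deadline of 2022-04-15; done 2022-03-24 — timely.
Step 6 — must wait 32 days from 2022-03-24 (when the proposed findings are lodged), so not before 2022-04-25; done 2022-04-22 — 3 days too early.
No need to go further; step 6 was not satisfied.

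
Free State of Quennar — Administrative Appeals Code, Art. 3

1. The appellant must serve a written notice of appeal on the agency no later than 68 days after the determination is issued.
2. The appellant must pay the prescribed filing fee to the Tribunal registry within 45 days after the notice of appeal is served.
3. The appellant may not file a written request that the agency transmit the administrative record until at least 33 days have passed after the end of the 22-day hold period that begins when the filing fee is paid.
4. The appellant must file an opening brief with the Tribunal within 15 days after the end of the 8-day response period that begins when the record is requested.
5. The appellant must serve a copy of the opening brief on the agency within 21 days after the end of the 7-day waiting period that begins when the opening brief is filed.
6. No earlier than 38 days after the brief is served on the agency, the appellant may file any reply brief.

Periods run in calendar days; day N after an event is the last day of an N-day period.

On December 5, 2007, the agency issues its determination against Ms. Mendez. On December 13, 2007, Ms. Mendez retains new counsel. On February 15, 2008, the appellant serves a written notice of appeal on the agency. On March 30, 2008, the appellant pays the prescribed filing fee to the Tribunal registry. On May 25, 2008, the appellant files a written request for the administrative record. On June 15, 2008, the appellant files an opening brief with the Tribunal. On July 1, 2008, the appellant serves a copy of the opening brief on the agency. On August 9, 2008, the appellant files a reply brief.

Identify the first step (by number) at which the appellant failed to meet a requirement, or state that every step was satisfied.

Step 1

Step 1: 68 days after December 5, 2007 (when the determination is issued) is February 11, 2008; done February 15, 2008 — 4 days late.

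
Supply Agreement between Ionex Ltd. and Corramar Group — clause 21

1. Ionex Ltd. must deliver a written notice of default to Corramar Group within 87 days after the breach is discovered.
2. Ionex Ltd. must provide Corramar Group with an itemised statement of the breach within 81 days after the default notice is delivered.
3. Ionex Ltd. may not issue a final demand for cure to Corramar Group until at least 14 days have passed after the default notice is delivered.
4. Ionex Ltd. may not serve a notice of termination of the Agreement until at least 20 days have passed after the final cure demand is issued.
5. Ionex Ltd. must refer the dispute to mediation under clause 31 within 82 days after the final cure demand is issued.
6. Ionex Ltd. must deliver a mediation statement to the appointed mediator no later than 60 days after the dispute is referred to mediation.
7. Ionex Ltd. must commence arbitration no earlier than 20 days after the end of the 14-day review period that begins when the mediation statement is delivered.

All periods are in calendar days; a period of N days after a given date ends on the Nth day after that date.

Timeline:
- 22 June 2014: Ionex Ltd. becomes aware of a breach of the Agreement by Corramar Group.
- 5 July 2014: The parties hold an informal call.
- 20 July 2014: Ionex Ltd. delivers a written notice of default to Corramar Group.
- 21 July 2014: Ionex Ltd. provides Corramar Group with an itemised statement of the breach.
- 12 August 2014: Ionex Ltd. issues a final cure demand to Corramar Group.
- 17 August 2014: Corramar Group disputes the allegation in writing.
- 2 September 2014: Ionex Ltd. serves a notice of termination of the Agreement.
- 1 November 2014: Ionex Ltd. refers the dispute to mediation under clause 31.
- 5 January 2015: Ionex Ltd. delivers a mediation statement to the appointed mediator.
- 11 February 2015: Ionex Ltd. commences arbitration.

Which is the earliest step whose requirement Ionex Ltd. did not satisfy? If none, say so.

Step 6

(1) due by 22 June 2014 + 87 days = 17 September 2014; 20 July 2014 is within that limit.
(2) due by 20 July 2014 + 81 days = 9 October 2014; done 21 July 2014 — timely.
(3) permitted from 20 July 2014 + 14 days = 3 August 2014 onward; 12 August 2014 is on or after that date.
(4) permitted from 12 August 2014 + 20 days = 1 September 2014 onward; done 2 September 2014, after the minimum wait.
(5) due by 12 August 2014 + 82 days = 2 November 2014; 1 November 2014 is within that limit.
(6) due by 1 November 2014 + 60 days = 31 December 2014; done 5 January 2015 — 5 days late.
The procedure was therefore not followed at step 6.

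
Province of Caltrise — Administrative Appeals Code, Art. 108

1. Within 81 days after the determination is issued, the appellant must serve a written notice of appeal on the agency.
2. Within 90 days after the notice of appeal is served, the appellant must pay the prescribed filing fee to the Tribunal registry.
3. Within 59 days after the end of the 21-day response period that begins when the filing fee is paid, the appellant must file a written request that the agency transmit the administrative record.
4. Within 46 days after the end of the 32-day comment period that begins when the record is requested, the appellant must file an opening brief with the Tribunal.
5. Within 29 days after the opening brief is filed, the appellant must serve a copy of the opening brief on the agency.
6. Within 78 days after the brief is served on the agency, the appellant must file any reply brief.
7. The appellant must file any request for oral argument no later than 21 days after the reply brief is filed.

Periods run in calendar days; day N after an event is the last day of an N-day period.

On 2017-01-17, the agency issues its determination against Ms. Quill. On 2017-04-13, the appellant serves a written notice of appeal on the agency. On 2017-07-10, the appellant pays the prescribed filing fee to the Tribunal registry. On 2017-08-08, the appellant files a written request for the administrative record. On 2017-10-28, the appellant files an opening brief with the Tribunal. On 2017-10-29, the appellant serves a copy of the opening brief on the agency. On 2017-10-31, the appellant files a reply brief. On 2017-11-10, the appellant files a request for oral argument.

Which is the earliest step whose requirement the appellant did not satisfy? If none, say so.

Step 1

Step 1: 81 days after 2017-01-17 (when the determination is issued) is 2017-04-08; 2017-04-13 misses that deadline by 5 days.
The procedure was therefore not followed at step 1.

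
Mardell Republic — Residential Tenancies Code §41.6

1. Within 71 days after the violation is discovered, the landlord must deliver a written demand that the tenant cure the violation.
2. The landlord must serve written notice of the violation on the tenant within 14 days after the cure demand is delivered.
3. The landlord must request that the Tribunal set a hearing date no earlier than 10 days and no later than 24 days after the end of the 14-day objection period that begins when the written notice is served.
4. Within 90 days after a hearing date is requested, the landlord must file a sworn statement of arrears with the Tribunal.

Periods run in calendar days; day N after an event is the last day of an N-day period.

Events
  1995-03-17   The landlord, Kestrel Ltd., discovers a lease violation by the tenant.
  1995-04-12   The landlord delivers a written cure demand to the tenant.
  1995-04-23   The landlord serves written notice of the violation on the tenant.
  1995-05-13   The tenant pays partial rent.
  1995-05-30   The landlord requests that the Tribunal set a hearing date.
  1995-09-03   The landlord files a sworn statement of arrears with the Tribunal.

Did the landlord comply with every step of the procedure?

No

Step 1 — counting 71 days from 1995-03-17 (when the violation is discovered) gives a deadline of 1995-05-27; completed 1995-04-12, before the deadline.
Step 2 — counting 14 days from 1995-04-12 (when the cure demand is delivered) gives a deadline of 1995-04-26; completed 1995-04-23, before the deadline.
Step 3 — 10 and 24 days from 1995-05-07 (end of the 14-day objection period, which began when the written notice is served on 1995-04-23) are 1995-05-17 and 1995-05-31 respectively; done 1995-05-30, which is between those dates.
Step 4 — counting 90 days from 1995-05-30 (when a hearing date is requested) gives a deadline of 1995-08-28; done 1995-09-03 — 6 days late.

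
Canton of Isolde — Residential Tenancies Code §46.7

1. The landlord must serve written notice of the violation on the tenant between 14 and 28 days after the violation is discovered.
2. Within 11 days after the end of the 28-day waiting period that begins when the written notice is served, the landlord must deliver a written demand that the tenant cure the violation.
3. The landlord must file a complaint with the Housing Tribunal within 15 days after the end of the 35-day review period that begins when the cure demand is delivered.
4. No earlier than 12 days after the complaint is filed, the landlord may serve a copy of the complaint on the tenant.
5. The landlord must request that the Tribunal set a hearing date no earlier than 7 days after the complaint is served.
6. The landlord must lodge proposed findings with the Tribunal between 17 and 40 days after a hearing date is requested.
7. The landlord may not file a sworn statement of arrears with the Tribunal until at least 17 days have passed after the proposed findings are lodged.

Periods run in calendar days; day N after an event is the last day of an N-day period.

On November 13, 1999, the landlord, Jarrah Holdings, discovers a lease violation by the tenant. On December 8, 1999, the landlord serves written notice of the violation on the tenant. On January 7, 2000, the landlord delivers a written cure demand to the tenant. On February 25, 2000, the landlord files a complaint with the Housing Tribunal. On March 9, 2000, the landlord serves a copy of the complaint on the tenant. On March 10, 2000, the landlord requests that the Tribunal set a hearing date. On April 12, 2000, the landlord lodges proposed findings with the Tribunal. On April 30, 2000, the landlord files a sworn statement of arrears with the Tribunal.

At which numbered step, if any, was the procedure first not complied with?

Step 5

Step 1 — 14 and 28 days from November 13, 1999 (when the violation is discovered) are November 27, 1999 and December 11, 1999 respectively; done December 8, 1999, which is between those dates.
Step 2 — counting 11 days from January 5, 2000 (end of the 28-day waiting period, which began when the written notice is served on December 8, 1999) gives a deadline of January 16, 2000; January 7, 2000 is within that limit.
Step 3 — counting 15 days from February 11, 2000 (end of the 35-day review period, which began when the cure demand is delivered on January 7, 2000) gives a deadline of February 26, 2000; done February 25, 2000 — timely.
Step 4 — must wait 12 days from February 25, 2000 (when the complaint is filed), so not before March 8, 2000; done March 9, 2000, after the minimum wait.
Step 5 — must wait 7 days from March 9, 2000 (when the complaint is served), so not before March 16, 2000; acted on March 10, 2000, 6 days prematurely.
The procedure was therefore not followed at step 5.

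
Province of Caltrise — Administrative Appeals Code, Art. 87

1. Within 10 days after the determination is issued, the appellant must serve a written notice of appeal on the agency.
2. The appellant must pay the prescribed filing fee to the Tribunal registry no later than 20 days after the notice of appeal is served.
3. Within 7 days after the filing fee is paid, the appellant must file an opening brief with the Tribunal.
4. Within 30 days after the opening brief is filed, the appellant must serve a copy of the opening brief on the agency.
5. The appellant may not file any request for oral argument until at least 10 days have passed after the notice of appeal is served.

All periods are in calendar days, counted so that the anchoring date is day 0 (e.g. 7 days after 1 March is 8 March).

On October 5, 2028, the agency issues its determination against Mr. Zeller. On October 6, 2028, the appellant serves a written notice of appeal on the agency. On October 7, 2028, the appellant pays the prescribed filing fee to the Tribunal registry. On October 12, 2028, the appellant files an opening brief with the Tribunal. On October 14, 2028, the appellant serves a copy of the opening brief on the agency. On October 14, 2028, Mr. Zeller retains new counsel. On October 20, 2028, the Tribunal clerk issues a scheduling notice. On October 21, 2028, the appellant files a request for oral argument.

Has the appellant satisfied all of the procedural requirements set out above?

Step 1 — counting 10 days from October 5, 2028 (when the determination is issued) gives a deadline of October 15, 2028; October 6, 2028 is within that limit.
Step 2 — counting 20 days from October 6, 2028 (when the notice of appeal is served) gives a deadline of October 26, 2028; completed October 7, 2028, before the deadline.
Step 3 — counting 7 days from October 7, 2028 (when the filing fee is paid) gives a deadline of October 14, 2028; completed October 12, 2028, before the deadline.
Step 4 — counting 30 days from October 12, 2028 (when the opening brief is filed) gives a deadline of November 11, 2028; completed October 14, 2028, before the deadline.
Step 5 — must wait 10 days from October 6, 2028 (when the notice of appeal is served), so not before October 16, 2028; done October 21, 2028, after the minimum wait.

Yes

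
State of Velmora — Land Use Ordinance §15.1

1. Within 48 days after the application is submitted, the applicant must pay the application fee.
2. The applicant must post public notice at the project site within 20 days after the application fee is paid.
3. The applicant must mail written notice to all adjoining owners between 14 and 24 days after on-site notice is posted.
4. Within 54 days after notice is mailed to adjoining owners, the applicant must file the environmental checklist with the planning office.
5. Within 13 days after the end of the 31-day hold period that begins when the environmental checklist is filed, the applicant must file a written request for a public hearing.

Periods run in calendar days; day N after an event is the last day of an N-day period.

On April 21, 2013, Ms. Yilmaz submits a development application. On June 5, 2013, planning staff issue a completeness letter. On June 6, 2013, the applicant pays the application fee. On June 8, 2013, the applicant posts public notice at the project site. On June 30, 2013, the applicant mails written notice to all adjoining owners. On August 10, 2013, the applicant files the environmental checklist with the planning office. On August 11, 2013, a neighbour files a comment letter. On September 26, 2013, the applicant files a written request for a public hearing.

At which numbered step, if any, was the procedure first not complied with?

Step 5

(1) due by April 21, 2013 + 48 days = June 8, 2013; June 6, 2013 is within that limit.
(2) due by June 6, 2013 + 20 days = June 26, 2013; done June 8, 2013 — timely.
(3) the permitted window runs from June 8, 2013 + 14 = June 22, 2013 to June 8, 2013 + 24 = July 2, 2013; June 30, 2013 falls inside that range.
(4) due by June 30, 2013 + 54 days = August 23, 2013; August 10, 2013 is within that limit.
(5) due by September 10, 2013 + 13 days = September 23, 2013; September 26, 2013 misses that deadline by 3 days.
Later steps need not be reached.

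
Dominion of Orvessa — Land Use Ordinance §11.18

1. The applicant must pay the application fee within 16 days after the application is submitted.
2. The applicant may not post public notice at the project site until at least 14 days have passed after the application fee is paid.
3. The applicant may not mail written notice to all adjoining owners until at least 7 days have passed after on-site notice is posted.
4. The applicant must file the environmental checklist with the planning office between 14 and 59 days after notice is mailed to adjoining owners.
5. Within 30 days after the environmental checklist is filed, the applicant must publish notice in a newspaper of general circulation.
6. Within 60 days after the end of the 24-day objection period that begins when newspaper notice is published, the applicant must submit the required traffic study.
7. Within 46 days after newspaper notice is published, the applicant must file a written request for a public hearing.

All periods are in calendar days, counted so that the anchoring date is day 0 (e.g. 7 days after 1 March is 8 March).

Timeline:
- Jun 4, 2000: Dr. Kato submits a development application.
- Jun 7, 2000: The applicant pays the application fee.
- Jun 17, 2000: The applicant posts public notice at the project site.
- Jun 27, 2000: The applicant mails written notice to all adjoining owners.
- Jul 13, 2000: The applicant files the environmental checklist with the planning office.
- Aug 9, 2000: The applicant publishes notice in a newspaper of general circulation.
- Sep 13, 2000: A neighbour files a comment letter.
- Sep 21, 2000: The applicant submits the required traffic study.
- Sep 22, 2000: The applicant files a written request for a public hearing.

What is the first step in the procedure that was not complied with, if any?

Step 2

Step 1: 16 days after Jun 4, 2000 (when the application is submitted) is Jun 20, 2000; Jun 7, 2000 is within that limit.
Step 2: the earliest permitted date is 14 days after Jun 7, 2000 (when the application fee is paid), i.e. Jun 21, 2000; Jun 17, 2000 is 4 days before the earliest permitted date.
The analysis stops there.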